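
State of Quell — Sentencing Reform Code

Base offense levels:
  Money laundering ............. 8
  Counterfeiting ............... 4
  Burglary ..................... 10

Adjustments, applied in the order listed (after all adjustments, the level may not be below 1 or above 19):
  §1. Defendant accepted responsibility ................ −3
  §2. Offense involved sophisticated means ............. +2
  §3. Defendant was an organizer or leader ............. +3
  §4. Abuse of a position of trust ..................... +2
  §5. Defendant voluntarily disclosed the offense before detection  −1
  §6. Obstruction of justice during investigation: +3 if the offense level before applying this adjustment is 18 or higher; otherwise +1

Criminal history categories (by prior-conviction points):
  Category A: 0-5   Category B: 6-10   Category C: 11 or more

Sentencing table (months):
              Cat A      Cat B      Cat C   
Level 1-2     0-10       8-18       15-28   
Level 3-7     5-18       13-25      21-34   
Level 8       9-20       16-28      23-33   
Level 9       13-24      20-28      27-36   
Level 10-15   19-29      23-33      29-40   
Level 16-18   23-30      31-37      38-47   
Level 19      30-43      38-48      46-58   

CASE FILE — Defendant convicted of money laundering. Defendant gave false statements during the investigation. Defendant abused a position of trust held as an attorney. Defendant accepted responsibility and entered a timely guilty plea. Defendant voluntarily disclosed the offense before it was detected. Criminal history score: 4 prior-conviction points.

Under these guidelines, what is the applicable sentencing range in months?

5-18 months

Base offense level for money laundering: 8.
§1 applies: 8 − 3 = 5.
§3 does not apply.
§4 applies: 5 + 2 = 7.
§5 applies: 7 − 1 = 6.
§6 applies (level before this adjustment is 6 < 18, so +1): 6 + 1 = 7.
Final offense level: 7.
Criminal history: 4 prior points → Category A (0-5).
Level 7 falls in the 3-7 band.
Grid: Level 3-7 × Category A = 5-18 months.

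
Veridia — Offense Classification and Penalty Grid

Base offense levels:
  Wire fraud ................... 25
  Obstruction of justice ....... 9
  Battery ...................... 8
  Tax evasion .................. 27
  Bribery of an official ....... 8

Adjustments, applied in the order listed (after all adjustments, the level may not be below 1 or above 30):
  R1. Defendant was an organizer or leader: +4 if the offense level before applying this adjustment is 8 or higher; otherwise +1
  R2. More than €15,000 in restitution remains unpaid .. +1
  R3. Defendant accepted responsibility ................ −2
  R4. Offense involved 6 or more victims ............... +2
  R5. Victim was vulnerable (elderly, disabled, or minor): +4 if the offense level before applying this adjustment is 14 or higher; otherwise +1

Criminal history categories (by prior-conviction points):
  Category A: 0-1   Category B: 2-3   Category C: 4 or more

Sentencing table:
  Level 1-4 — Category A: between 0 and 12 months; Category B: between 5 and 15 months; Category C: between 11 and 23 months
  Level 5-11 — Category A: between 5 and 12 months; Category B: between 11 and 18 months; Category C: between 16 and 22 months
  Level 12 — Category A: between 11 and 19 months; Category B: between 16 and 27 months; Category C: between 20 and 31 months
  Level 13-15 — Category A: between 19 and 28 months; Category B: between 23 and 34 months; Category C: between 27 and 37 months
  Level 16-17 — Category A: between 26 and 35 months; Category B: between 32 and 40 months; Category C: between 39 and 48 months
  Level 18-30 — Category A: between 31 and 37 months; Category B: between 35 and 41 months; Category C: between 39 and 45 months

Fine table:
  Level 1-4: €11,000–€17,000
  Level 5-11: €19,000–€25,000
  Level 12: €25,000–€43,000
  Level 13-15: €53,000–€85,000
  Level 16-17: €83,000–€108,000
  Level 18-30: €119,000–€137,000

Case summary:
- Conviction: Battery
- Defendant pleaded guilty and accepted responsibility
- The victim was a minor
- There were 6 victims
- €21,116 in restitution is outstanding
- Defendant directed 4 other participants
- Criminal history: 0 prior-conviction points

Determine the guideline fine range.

€53,000–€85,000

Base offense level for battery: 8.
R1 applies (level before this adjustment is 8 ≥ 8, so +4): 8 + 4 = 12.
R2 applies: 12 + 1 = 13.
R3 applies: 13 − 2 = 11.
R4 applies: 11 + 2 = 13.
R5 applies (level before this adjustment is 13 < 14, so +1): 13 + 1 = 14.
Final offense level: 14.
Level 14 falls in the 13-15 band.
Fine table: Level 13-15 → €53,000–€85,000.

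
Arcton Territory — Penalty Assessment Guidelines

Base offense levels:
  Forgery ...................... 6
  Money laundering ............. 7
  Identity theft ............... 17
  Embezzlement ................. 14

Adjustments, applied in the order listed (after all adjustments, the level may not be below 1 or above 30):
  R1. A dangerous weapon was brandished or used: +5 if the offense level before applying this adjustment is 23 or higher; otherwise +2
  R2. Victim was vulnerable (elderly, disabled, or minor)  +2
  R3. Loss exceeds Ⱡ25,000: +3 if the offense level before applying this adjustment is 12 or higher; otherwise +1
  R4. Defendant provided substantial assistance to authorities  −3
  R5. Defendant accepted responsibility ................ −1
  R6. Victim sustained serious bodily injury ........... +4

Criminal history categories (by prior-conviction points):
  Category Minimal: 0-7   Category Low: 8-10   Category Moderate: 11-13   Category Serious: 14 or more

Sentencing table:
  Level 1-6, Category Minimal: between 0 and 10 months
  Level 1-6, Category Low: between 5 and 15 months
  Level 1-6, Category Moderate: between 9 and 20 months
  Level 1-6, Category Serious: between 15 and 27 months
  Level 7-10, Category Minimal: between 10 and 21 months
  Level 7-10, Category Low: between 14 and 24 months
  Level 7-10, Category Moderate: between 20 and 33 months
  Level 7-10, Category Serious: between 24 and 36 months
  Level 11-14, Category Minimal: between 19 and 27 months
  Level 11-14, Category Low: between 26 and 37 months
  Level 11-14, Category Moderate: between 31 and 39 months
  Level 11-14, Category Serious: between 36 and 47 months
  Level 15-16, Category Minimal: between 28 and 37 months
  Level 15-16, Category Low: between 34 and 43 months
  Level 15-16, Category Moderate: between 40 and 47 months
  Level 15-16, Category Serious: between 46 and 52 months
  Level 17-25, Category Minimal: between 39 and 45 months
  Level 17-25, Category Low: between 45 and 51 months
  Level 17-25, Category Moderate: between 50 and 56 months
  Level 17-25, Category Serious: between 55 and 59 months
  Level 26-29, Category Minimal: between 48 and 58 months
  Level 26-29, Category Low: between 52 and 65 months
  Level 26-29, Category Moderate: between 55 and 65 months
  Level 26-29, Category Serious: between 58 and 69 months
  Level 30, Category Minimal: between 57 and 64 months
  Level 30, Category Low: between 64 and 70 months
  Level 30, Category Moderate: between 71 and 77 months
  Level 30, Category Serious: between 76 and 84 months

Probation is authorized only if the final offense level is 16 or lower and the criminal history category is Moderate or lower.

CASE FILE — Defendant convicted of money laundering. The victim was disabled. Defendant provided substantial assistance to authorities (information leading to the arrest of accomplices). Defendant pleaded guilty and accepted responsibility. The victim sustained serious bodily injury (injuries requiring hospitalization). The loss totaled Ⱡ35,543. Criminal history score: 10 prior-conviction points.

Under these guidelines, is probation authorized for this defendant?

Base offense level for money laundering: 7.
R1 does not apply.
R2 applies: 7 + 2 = 9.
R3 applies (level before this adjustment is 9 < 12, so +1): 9 + 1 = 10.
R4 applies: 10 − 3 = 7.
R5 applies: 7 − 1 = 6.
R6 applies: 6 + 4 = 10.
Final offense level: 10.
Criminal history: 10 prior points → Category Low (8-10).
Level 10 falls in the 7-10 band.
Grid: Level 7-10 × Category Low = 14-24 months.
Probation check: level 10 ≤ 16 and category Low ≤ Moderate → eligible.

Yes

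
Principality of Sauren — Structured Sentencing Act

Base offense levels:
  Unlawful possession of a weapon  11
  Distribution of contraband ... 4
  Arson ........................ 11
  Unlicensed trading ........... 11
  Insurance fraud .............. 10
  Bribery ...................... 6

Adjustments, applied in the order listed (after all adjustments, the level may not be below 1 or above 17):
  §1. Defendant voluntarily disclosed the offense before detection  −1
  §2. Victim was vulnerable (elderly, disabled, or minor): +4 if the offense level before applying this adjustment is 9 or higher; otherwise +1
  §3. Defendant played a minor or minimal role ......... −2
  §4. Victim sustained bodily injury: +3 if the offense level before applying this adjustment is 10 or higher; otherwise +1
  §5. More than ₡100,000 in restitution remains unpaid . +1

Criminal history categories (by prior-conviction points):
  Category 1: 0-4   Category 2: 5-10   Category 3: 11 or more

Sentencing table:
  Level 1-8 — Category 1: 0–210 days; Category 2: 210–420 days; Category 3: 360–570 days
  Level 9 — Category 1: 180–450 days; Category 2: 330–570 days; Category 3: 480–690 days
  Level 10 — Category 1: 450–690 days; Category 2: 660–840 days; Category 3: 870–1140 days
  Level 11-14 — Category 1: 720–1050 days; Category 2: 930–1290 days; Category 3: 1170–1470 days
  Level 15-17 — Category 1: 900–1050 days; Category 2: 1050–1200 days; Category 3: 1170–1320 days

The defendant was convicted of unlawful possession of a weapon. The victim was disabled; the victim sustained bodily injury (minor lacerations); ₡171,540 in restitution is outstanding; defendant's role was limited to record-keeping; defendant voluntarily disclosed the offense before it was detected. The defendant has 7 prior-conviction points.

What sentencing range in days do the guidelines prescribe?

Base offense level for unlawful possession of a weapon: 11.
§1 applies: 11 − 1 = 10.
§2 applies (level before this adjustment is 10 ≥ 9, so +4): 10 + 4 = 14.
§3 applies: 14 − 2 = 12.
§4 applies (level before this adjustment is 12 ≥ 10, so +3): 12 + 3 = 15.
§5 applies: 15 + 1 = 16.
Final offense level: 16.
Criminal history: 7 prior points → Category 2 (5-10).
Level 16 falls in the 15-17 band.
Grid: Level 15-17 × Category 2 = 1050-1200 days.

1050-1200 days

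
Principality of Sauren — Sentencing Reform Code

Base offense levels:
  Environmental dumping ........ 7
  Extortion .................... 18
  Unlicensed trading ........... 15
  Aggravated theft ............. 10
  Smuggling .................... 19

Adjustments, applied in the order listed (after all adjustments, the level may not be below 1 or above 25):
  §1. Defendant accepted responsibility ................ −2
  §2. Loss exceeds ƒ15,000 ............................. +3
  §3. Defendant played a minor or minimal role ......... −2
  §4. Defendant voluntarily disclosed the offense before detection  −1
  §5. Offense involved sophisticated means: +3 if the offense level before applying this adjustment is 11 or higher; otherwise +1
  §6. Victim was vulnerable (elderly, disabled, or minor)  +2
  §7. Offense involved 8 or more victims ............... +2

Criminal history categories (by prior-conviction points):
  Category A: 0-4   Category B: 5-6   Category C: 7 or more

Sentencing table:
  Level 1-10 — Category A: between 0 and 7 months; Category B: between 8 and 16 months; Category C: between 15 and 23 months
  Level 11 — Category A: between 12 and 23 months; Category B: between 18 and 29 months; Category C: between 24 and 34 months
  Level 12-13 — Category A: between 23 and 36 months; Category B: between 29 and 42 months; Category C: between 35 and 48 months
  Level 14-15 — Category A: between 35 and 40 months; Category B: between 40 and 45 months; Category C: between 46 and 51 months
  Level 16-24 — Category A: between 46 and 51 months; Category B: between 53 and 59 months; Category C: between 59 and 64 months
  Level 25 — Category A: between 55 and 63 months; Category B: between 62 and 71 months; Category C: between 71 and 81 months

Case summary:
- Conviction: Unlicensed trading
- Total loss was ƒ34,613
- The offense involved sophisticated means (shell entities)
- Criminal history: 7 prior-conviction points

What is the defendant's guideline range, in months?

Base offense level for unlicensed trading: 15.
§2 applies: 15 + 3 = 18.
§5 applies (level before this adjustment is 18 ≥ 11, so +3): 18 + 3 = 21.
§6 does not apply.
Final offense level: 21.
Criminal history: 7 prior points → Category C (7+).
Level 21 falls in the 16-24 band.
Grid: Level 16-24 × Category C = 59-64 months.

59-64 months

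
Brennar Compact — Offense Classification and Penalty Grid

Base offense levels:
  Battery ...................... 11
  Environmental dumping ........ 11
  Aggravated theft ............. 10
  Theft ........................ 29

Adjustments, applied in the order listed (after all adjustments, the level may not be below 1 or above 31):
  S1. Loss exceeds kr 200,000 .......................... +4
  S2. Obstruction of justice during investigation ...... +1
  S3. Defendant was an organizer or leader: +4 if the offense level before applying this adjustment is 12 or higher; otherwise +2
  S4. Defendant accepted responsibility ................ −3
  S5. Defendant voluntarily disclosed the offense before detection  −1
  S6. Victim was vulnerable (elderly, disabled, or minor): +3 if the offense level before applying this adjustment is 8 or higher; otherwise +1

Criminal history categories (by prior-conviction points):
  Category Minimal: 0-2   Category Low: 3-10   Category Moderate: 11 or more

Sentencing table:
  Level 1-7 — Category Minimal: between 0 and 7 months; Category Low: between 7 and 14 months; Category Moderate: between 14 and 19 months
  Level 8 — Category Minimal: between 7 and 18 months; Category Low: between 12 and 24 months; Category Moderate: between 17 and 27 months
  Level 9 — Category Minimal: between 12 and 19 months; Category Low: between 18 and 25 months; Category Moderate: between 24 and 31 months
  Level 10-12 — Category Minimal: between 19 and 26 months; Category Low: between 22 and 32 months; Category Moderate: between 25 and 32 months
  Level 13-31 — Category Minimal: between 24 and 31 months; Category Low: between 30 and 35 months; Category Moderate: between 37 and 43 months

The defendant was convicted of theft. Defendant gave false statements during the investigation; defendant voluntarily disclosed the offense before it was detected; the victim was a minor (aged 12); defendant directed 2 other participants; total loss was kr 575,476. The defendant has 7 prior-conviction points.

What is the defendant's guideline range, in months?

Base offense level for theft: 29.
S1 applies: 29 + 4 = 33.
S2 applies: 33 + 1 = 34.
S3 applies (level before this adjustment is 34 ≥ 12, so +4): 34 + 4 = 38.
S4 does not apply.
S5 applies: 38 − 1 = 37.
S6 applies (level before this adjustment is 37 ≥ 8, so +3): 37 + 3 = 40.
Level 40 exceeds the maximum of 31; capped at 31.
Final offense level: 31.
Criminal history: 7 prior points → Category Low (3-10).
Level 31 falls in the 13-31 band.
Grid: Level 13-31 × Category Low = 30-35 months.

30-35 months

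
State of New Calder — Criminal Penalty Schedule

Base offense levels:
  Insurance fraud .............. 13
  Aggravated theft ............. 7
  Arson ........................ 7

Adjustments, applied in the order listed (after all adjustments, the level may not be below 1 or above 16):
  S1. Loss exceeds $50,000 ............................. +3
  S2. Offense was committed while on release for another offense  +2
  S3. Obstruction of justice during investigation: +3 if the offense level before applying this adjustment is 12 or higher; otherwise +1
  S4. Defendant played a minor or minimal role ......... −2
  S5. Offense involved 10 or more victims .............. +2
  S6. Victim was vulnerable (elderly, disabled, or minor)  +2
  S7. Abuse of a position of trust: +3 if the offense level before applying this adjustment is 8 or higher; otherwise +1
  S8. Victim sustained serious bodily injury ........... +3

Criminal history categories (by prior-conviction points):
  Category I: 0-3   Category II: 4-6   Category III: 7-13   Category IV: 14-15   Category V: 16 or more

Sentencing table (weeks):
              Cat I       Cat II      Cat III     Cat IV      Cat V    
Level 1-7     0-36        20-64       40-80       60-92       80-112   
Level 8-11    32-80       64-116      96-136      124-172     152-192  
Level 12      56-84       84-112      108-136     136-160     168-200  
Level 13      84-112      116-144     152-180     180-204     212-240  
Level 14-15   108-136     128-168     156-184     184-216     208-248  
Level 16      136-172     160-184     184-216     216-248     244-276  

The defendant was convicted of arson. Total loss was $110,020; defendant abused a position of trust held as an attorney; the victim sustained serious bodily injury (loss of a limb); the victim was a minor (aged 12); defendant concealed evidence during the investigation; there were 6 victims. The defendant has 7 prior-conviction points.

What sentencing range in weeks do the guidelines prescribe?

184-216 weeks

Base offense level for arson: 7.
S1 applies: 7 + 3 = 10.
S3 applies (level before this adjustment is 10 < 12, so +1): 10 + 1 = 11.
S6 applies: 11 + 2 = 13.
S7 applies (level before this adjustment is 13 ≥ 8, so +3): 13 + 3 = 16.
S8 applies: 16 + 3 = 19.
Level 19 exceeds the maximum of 16; capped at 16.
Final offense level: 16.
Criminal history: 7 prior points → Category III (7-13).
Level 16 falls in the 16 band.
Grid: Level 16 × Category III = 184-216 weeks.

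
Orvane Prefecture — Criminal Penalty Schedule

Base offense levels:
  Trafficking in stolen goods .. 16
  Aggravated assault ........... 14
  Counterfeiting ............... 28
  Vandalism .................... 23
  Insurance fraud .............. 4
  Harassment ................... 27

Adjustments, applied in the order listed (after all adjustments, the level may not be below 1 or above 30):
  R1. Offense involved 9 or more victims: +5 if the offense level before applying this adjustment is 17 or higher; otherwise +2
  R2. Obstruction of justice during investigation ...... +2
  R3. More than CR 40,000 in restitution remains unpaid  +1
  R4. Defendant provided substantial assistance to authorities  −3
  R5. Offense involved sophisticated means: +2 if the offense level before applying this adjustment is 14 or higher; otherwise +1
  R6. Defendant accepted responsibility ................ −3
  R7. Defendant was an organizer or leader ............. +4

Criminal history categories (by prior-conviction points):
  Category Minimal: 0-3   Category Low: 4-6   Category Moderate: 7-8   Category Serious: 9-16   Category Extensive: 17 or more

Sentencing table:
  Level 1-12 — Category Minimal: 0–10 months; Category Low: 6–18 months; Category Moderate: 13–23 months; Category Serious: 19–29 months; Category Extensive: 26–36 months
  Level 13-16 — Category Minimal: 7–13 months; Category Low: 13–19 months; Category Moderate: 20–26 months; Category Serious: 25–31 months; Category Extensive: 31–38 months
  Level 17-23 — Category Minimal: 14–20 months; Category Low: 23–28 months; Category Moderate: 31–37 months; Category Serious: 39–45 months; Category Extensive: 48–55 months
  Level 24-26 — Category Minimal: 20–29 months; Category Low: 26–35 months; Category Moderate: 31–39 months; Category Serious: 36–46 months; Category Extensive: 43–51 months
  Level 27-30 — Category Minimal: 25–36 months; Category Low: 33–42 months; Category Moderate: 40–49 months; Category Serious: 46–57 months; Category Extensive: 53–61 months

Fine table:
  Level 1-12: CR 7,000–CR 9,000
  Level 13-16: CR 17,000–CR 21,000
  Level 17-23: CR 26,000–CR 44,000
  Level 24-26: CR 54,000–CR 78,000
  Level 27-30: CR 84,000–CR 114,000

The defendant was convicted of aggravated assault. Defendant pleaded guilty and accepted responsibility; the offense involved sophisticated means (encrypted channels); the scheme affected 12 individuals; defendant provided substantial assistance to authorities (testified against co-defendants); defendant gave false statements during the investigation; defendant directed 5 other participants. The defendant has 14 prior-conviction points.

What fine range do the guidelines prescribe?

CR 26,000–CR 44,000

Base offense level for aggravated assault: 14.
R1 applies (level before this adjustment is 14 < 17, so +2): 14 + 2 = 16.
R2 applies: 16 + 2 = 18.
R4 applies: 18 − 3 = 15.
R5 applies (level before this adjustment is 15 ≥ 14, so +2): 15 + 2 = 17.
R6 applies: 17 − 3 = 14.
R7 applies: 14 + 4 = 18.
Final offense level: 18.
Level 18 falls in the 17-23 band.
Fine table: Level 17-23 → CR 26,000–CR 44,000.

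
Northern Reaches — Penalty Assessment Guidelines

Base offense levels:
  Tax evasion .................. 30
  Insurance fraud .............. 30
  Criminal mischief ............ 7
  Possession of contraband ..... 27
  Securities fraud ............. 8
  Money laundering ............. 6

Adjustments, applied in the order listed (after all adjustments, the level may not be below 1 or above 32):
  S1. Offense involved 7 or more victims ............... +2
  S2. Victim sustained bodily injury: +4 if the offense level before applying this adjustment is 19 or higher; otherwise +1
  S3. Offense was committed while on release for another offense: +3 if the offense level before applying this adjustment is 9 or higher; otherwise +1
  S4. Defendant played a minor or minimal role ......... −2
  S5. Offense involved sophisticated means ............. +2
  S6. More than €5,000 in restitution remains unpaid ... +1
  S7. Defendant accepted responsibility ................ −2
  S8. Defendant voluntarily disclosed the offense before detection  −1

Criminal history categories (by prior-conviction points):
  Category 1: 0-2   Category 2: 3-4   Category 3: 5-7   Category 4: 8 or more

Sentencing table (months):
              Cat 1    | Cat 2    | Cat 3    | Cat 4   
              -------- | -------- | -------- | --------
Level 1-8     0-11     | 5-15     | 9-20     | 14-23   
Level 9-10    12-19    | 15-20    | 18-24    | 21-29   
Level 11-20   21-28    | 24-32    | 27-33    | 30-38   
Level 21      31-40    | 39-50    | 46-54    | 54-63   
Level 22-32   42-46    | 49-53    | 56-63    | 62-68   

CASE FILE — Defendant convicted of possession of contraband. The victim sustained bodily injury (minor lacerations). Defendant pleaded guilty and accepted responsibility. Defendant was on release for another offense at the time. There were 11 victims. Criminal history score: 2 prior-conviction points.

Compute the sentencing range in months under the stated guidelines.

42-46 months

Base offense level for possession of contraband: 27.
S1 applies: 27 + 2 = 29.
S2 applies (level before this adjustment is 29 ≥ 19, so +4): 29 + 4 = 33.
S3 applies (level before this adjustment is 33 ≥ 9, so +3): 33 + 3 = 36.
S7 applies: 36 − 2 = 34.
S8 does not apply.
Level 34 exceeds the maximum of 32; capped at 32.
Final offense level: 32.
Criminal history: 2 prior points → Category 1 (0-2).
Level 32 falls in the 22-32 band.
Grid: Level 22-32 × Category 1 = 42-46 months.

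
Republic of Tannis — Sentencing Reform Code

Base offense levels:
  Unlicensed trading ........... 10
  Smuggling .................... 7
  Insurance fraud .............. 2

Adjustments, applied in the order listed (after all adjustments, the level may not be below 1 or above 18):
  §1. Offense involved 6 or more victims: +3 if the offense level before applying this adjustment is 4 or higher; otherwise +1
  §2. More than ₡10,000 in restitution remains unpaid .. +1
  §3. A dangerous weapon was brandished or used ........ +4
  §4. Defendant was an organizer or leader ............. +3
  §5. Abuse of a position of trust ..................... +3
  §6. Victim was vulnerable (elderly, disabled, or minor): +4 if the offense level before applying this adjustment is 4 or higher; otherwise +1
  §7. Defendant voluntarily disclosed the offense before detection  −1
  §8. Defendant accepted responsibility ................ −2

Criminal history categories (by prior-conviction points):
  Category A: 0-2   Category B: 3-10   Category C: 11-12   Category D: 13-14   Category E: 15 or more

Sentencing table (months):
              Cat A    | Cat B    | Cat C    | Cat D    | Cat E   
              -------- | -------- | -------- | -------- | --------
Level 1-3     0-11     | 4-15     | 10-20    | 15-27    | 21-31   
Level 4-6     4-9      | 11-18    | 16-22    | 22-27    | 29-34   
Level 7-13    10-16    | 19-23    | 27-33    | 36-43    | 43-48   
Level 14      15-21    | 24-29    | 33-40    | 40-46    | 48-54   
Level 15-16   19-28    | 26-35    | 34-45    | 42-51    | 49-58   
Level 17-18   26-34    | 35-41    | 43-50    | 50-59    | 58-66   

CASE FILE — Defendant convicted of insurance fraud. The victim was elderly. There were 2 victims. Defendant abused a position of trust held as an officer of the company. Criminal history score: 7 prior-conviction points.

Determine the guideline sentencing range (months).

19-23 months

Base offense level for insurance fraud: 2.
§1 does not apply.
§5 applies: 2 + 3 = 5.
§6 applies (level before this adjustment is 5 ≥ 4, so +4): 5 + 4 = 9.
Final offense level: 9.
Criminal history: 7 prior points → Category B (3-10).
Level 9 falls in the 7-13 band.
Grid: Level 7-13 × Category B = 19-23 months.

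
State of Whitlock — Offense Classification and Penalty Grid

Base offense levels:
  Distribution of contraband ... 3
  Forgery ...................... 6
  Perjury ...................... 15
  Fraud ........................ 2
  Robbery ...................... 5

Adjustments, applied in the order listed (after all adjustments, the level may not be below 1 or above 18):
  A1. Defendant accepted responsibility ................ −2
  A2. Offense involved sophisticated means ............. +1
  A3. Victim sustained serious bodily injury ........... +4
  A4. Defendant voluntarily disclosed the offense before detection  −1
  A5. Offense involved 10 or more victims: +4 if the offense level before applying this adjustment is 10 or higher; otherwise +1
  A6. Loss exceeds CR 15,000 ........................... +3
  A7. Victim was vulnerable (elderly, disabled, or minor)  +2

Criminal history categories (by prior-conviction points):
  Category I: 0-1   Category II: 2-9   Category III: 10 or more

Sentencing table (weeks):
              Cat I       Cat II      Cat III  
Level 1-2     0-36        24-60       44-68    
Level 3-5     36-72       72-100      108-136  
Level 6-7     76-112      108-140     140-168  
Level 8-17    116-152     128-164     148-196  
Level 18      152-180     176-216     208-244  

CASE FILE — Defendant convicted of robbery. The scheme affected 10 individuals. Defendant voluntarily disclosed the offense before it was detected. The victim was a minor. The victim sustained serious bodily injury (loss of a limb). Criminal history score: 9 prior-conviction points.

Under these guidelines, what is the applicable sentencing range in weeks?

Base offense level for robbery: 5.
A2 does not apply.
A3 applies: 5 + 4 = 9.
A4 applies: 9 − 1 = 8.
A5 applies (level before this adjustment is 8 < 10, so +1): 8 + 1 = 9.
A7 applies: 9 + 2 = 11.
Final offense level: 11.
Criminal history: 9 prior points → Category II (2-9).
Level 11 falls in the 8-17 band.
Grid: Level 8-17 × Category II = 128-164 weeks.

128-164 weeks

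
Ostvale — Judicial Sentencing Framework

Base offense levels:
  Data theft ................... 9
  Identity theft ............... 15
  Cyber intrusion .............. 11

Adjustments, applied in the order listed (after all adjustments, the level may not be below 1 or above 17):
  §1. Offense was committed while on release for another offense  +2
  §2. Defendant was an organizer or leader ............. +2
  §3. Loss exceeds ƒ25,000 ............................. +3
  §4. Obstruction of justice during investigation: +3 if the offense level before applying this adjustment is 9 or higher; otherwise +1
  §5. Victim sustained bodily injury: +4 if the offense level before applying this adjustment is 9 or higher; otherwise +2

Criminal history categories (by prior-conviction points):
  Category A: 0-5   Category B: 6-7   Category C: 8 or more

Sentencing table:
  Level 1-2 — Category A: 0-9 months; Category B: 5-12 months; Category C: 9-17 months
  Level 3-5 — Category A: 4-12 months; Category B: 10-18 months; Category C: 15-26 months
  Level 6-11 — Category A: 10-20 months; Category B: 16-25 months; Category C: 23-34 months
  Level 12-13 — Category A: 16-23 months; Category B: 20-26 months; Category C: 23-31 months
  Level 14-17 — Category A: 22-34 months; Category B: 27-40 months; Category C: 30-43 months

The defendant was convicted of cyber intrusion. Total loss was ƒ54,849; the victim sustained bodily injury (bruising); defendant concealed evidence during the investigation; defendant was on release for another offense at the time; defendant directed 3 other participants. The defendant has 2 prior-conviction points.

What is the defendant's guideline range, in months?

22-34 months

Base offense level for cyber intrusion: 11.
§1 applies: 11 + 2 = 13.
§2 applies: 13 + 2 = 15.
§3 applies: 15 + 3 = 18.
§4 applies (level before this adjustment is 18 ≥ 9, so +3): 18 + 3 = 21.
§5 applies (level before this adjustment is 21 ≥ 9, so +4): 21 + 4 = 25.
Level 25 exceeds the maximum of 17; capped at 17.
Final offense level: 17.
Criminal history: 2 prior points → Category A (0-5).
Level 17 falls in the 14-17 band.
Grid: Level 14-17 × Category A = 22-34 months.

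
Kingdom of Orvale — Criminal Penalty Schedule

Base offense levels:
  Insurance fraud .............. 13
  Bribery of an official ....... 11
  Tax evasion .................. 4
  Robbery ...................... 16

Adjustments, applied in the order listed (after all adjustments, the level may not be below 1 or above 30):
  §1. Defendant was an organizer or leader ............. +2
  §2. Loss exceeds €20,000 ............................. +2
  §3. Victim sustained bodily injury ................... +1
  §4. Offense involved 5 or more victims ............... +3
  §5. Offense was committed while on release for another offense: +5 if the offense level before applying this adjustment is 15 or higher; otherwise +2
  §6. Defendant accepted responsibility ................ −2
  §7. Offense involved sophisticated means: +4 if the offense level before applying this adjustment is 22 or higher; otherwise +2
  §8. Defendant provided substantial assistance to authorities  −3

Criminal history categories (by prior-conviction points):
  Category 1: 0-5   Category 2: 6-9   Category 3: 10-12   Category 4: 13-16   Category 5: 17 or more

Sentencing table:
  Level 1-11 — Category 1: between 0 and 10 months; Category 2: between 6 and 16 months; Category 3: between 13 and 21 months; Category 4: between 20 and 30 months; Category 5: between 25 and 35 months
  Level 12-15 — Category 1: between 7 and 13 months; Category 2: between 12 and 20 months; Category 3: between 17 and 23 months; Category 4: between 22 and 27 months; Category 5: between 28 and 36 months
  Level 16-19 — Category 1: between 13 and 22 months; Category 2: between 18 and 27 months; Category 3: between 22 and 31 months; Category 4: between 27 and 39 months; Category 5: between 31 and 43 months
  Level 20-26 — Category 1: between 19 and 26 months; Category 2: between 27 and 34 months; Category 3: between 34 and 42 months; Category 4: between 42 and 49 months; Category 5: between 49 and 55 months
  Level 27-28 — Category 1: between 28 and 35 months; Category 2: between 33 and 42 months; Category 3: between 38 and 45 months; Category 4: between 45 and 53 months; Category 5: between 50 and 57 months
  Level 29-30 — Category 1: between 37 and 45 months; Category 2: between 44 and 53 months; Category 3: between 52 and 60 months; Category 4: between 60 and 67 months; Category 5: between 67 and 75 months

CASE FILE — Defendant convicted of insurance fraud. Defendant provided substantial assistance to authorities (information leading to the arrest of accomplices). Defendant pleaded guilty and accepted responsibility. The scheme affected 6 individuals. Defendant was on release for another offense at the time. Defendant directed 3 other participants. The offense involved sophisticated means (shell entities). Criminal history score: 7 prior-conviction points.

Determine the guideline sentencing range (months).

27-34 months

Base offense level for insurance fraud: 13.
§1 applies: 13 + 2 = 15.
§3 does not apply.
§4 applies: 15 + 3 = 18.
§5 applies (level before this adjustment is 18 ≥ 15, so +5): 18 + 5 = 23.
§6 applies: 23 − 2 = 21.
§7 applies (level before this adjustment is 21 < 22, so +2): 21 + 2 = 23.
§8 applies: 23 − 3 = 20.
Final offense level: 20.
Criminal history: 7 prior points → Category 2 (6-9).
Level 20 falls in the 20-26 band.
Grid: Level 20-26 × Category 2 = 27-34 months.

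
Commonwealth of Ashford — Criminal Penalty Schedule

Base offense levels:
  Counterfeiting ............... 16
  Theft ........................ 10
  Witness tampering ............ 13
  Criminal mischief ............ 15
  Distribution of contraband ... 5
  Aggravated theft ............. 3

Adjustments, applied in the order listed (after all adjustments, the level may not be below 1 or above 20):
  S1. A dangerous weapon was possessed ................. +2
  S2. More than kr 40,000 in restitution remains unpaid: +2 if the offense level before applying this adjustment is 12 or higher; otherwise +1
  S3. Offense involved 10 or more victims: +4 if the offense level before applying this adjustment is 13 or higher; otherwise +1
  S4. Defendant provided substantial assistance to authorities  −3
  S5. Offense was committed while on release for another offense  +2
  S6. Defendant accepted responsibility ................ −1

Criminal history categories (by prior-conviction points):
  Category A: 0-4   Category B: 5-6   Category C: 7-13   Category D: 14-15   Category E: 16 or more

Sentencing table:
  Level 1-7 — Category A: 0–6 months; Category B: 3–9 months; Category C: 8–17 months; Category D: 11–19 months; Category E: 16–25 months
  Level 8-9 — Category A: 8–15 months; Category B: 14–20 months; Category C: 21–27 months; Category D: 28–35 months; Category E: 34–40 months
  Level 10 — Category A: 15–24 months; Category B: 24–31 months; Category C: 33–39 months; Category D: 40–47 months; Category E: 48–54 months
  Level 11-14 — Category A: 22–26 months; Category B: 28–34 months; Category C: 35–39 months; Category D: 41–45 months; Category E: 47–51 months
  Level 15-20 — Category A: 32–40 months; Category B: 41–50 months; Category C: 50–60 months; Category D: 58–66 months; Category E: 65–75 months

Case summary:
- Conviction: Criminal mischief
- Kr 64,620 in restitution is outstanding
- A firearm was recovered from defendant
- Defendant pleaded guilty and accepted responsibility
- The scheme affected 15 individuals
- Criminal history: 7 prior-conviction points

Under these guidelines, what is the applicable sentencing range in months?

Base offense level for criminal mischief: 15.
S1 applies: 15 + 2 = 17.
S2 applies (level before this adjustment is 17 ≥ 12, so +2): 17 + 2 = 19.
S3 applies (level before this adjustment is 19 ≥ 13, so +4): 19 + 4 = 23.
S4 does not apply.
S6 applies: 23 − 1 = 22.
Level 22 exceeds the maximum of 20; capped at 20.
Final offense level: 20.
Criminal history: 7 prior points → Category C (7-13).
Level 20 falls in the 15-20 band.
Grid: Level 15-20 × Category C = 50-60 months.

50-60 months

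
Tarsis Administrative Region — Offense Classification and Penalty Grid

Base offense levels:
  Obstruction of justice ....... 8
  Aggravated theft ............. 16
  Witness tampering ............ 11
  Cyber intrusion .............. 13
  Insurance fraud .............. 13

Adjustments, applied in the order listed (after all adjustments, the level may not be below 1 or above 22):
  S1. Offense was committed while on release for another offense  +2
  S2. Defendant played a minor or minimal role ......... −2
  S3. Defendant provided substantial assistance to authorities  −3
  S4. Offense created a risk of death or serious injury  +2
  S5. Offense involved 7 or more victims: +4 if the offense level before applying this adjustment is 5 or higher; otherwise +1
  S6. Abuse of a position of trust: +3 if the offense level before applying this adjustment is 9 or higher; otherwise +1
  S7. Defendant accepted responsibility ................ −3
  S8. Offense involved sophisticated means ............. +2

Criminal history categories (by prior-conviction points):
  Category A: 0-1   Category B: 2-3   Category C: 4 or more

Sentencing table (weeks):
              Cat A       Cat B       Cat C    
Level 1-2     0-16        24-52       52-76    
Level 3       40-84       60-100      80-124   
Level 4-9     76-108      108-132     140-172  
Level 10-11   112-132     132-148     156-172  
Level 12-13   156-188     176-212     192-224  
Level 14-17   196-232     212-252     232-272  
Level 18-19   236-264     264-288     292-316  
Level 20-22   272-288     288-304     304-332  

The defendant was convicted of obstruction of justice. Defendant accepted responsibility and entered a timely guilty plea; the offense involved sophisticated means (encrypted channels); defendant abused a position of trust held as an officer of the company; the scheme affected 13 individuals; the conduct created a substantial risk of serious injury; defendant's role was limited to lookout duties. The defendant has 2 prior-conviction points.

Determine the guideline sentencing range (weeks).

Base offense level for obstruction of justice: 8.
S1 does not apply.
S2 applies: 8 − 2 = 6.
S3 does not apply.
S4 applies: 6 + 2 = 8.
S5 applies (level before this adjustment is 8 ≥ 5, so +4): 8 + 4 = 12.
S6 applies (level before this adjustment is 12 ≥ 9, so +3): 12 + 3 = 15.
S7 applies: 15 − 3 = 12.
S8 applies: 12 + 2 = 14.
Final offense level: 14.
Criminal history: 2 prior points → Category B (2-3).
Level 14 falls in the 14-17 band.
Grid: Level 14-17 × Category B = 212-252 weeks.

212-252 weeks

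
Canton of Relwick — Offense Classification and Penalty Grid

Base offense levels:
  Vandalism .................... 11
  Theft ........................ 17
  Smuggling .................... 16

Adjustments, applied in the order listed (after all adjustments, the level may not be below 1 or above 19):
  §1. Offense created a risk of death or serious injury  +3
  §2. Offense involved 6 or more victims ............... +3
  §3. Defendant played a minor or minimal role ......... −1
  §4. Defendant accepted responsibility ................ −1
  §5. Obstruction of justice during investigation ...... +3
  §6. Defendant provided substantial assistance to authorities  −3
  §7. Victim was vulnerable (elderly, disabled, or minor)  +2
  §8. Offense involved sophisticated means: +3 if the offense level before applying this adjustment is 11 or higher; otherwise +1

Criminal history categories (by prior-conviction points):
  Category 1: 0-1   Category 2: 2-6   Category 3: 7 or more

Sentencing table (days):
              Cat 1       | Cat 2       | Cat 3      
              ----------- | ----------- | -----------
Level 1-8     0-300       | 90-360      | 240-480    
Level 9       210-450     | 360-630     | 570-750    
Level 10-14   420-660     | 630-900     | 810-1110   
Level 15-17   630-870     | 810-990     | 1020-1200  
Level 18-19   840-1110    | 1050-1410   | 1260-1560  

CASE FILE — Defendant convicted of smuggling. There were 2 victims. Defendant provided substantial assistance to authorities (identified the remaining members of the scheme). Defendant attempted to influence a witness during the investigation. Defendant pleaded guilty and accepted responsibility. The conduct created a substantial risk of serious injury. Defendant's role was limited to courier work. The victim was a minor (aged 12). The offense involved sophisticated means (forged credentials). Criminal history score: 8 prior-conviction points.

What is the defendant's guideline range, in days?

1260-1560 days

Base offense level for smuggling: 16.
§1 applies: 16 + 3 = 19.
§2 does not apply.
§3 applies: 19 − 1 = 18.
§4 applies: 18 − 1 = 17.
§5 applies: 17 + 3 = 20.
§6 applies: 20 − 3 = 17.
§7 applies: 17 + 2 = 19.
§8 applies (level before this adjustment is 19 ≥ 11, so +3): 19 + 3 = 22.
Level 22 exceeds the maximum of 19; capped at 19.
Final offense level: 19.
Criminal history: 8 prior points → Category 3 (7+).
Level 19 falls in the 18-19 band.
Grid: Level 18-19 × Category 3 = 1260-1560 days.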